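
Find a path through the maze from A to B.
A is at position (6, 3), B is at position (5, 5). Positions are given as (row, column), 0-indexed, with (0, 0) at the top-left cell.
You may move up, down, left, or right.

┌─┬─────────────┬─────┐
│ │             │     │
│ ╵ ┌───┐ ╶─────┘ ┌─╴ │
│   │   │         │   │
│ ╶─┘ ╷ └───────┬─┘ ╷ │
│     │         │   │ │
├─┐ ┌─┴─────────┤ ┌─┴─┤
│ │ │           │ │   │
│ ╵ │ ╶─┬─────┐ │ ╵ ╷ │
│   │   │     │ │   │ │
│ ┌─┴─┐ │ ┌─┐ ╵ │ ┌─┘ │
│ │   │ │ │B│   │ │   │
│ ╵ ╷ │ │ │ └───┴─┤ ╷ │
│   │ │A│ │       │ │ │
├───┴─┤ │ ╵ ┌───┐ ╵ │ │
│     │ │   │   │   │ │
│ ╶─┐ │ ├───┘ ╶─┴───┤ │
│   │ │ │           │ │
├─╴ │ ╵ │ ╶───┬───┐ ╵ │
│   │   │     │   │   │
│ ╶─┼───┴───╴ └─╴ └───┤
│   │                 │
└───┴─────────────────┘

Finding the shortest path from (6, 3) to (5, 5):
Path length: 21 steps
Directions: up → up → left → up → right → right → right → right → right → down → down → left → up → left → left → down → down → down → right → up → up

Solution:

┌─┬─────────────┬─────┐
│ │             │     │
│ ╵ ┌───┐ ╶─────┘ ┌─╴ │
│   │   │         │   │
│ ╶─┘ ╷ └───────┬─┘ ╷ │
│     │         │   │ │
├─┐ ┌─┴─────────┤ ┌─┴─┤
│ │ │↱ → → → → ↓│ │   │
│ ╵ │ ╶─┬─────┐ │ ╵ ╷ │
│   │↑ ↰│↓ ← ↰│↓│   │ │
│ ┌─┴─┐ │ ┌─┐ ╵ │ ┌─┘ │
│ │   │↑│↓│B│↑ ↲│ │   │
│ ╵ ╷ │ │ │ └───┴─┤ ╷ │
│   │ │A│↓│↑      │ │ │
├───┴─┤ │ ╵ ┌───┐ ╵ │ │
│     │ │↳ ↑│   │   │ │
│ ╶─┐ │ ├───┘ ╶─┴───┤ │
│   │ │ │           │ │
├─╴ │ ╵ │ ╶───┬───┐ ╵ │
│   │   │     │   │   │
│ ╶─┼───┴───╴ └─╴ └───┤
│   │                 │
└───┴─────────────────┘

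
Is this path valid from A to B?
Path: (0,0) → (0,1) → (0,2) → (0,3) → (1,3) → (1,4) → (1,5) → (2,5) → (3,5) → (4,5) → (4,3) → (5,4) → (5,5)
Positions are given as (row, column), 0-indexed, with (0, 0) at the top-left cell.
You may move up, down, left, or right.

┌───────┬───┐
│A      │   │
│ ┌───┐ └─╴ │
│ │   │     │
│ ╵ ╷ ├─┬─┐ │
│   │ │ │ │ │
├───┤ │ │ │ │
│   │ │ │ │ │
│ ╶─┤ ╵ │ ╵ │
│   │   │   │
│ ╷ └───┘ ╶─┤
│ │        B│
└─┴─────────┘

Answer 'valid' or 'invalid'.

Checking path validity:
Result: Invalid move at step 10: cannot move from (4, 5) to (4, 3).

invalid

Correct solution:

┌───────┬───┐
│A → → ↓│   │
│ ┌───┐ └─╴ │
│ │   │↳ → ↓│
│ ╵ ╷ ├─┬─┐ │
│   │ │ │ │↓│
├───┤ │ │ │ │
│   │ │ │ │↓│
│ ╶─┤ ╵ │ ╵ │
│   │   │↓ ↲│
│ ╷ └───┘ ╶─┤
│ │      ↳ B│
└─┴─────────┘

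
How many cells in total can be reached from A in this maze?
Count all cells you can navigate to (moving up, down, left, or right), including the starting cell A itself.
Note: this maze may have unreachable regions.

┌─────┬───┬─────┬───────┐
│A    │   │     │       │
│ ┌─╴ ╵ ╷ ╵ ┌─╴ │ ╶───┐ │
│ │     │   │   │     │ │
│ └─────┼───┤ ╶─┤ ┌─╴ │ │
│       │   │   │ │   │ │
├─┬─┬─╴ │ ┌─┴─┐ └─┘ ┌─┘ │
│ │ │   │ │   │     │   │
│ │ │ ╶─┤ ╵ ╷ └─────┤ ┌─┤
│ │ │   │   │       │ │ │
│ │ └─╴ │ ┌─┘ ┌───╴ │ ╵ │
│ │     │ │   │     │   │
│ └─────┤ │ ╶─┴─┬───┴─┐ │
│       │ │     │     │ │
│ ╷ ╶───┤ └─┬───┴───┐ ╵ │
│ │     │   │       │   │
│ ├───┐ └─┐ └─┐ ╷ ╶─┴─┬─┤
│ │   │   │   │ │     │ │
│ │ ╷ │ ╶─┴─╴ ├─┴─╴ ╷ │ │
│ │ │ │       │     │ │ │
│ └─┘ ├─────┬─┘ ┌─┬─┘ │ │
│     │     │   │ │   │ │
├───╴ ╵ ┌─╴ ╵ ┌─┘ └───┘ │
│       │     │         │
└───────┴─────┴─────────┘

Using BFS/flood-fill to find all reachable cells from A:
Maze size: 12 × 12 = 144 total cells
86 cell(s) are walled off and cannot be reached from A.
Reachable cells: 58

Reachable region (· marks reachable cells):

┌─────┬───┬─────┬───────┐
│A · ·│· ·│· · ·│· · · ·│
│ ┌─╴ ╵ ╷ ╵ ┌─╴ │ ╶───┐ │
│·│· · ·│· ·│· ·│· · ·│·│
│ └─────┼───┤ ╶─┤ ┌─╴ │ │
│· · · ·│   │· ·│·│· ·│·│
├─┬─┬─╴ │ ┌─┴─┐ └─┘ ┌─┘ │
│ │·│· ·│ │   │· · ·│· ·│
│ │ │ ╶─┤ ╵ ╷ └─────┤ ┌─┤
│ │·│· ·│   │       │·│·│
│ │ └─╴ │ ┌─┘ ┌───╴ │ ╵ │
│ │· · ·│ │   │     │· ·│
│ └─────┤ │ ╶─┴─┬───┴─┐ │
│       │ │     │· · ·│·│
│ ╷ ╶───┤ └─┬───┴───┐ ╵ │
│ │     │   │       │· ·│
│ ├───┐ └─┐ └─┐ ╷ ╶─┴─┬─┤
│ │   │   │   │ │     │ │
│ │ ╷ │ ╶─┴─╴ ├─┴─╴ ╷ │ │
│ │ │ │       │     │ │ │
│ └─┘ ├─────┬─┘ ┌─┬─┘ │ │
│     │     │   │ │   │ │
├───╴ ╵ ┌─╴ ╵ ┌─┘ └───┘ │
│       │     │         │
└───────┴─────┴─────────┘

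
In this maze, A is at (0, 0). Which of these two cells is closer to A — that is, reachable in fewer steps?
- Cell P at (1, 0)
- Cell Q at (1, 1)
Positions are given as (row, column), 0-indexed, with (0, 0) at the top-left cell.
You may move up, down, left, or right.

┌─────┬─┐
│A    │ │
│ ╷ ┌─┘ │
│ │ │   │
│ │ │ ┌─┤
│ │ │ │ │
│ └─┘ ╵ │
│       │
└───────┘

Shortest path A → P at (1, 0): 1 steps
Shortest path A → Q at (1, 1): 2 steps

P is closer (1 steps vs 2 steps).

Path to P:

┌─────┬─┐
│A    │ │
│ ╷ ┌─┘ │
│P│ │   │
│ │ │ ┌─┤
│ │ │ │ │
│ └─┘ ╵ │
│       │
└───────┘

Path to Q:

┌─────┬─┐
│A ↓  │ │
│ ╷ ┌─┘ │
│ │Q│   │
│ │ │ ┌─┤
│ │ │ │ │
│ └─┘ ╵ │
│       │
└───────┘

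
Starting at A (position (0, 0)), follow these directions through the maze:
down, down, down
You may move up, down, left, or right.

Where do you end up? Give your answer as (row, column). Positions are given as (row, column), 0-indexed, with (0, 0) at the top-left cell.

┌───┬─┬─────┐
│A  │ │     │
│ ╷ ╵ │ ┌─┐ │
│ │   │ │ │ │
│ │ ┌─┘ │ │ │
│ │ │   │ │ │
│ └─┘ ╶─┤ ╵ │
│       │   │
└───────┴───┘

Following directions step by step:
Start: (0, 0)
  down: (0, 0) → (1, 0)
  down: (1, 0) → (2, 0)
  down: (2, 0) → (3, 0)
Final position: (3, 0)

Path taken:

┌───┬─┬─────┐
│A  │ │     │
│ ╷ ╵ │ ┌─┐ │
│↓│   │ │ │ │
│ │ ┌─┘ │ │ │
│↓│ │   │ │ │
│ └─┘ ╶─┤ ╵ │
│B      │   │
└───────┴───┘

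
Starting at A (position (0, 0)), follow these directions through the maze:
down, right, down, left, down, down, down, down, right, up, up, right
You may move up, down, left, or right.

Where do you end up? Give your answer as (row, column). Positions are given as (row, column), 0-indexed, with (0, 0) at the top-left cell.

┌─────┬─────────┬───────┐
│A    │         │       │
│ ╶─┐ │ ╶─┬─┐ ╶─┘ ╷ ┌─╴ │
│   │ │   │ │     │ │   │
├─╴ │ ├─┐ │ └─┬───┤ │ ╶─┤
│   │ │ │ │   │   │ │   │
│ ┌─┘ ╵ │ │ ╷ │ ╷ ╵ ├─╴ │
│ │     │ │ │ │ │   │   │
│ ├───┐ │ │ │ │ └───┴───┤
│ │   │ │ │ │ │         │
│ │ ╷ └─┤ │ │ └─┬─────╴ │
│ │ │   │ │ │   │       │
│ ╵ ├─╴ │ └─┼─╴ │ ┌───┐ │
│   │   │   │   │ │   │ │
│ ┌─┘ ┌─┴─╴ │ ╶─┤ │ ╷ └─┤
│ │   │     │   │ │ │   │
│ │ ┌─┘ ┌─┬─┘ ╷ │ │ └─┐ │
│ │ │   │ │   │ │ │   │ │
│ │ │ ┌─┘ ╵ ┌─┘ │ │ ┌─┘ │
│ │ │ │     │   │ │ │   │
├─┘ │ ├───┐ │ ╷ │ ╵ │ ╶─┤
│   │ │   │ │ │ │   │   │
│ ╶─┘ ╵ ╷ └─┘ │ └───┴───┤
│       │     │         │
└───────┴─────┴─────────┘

Following directions step by step:
Start: (0, 0)
  down: (0, 0) → (1, 0)
  right: (1, 0) → (1, 1)
  down: (1, 1) → (2, 1)
  left: (2, 1) → (2, 0)
  down: (2, 0) → (3, 0)
  down: (3, 0) → (4, 0)
  down: (4, 0) → (5, 0)
  down: (5, 0) → (6, 0)
  right: (6, 0) → (6, 1)
  up: (6, 1) → (5, 1)
  up: (5, 1) → (4, 1)
  right: (4, 1) → (4, 2)
Final position: (4, 2)

Path taken:

┌─────┬─────────┬───────┐
│A    │         │       │
│ ╶─┐ │ ╶─┬─┐ ╶─┘ ╷ ┌─╴ │
│↳ ↓│ │   │ │     │ │   │
├─╴ │ ├─┐ │ └─┬───┤ │ ╶─┤
│↓ ↲│ │ │ │   │   │ │   │
│ ┌─┘ ╵ │ │ ╷ │ ╷ ╵ ├─╴ │
│↓│     │ │ │ │ │   │   │
│ ├───┐ │ │ │ │ └───┴───┤
│↓│↱ B│ │ │ │ │         │
│ │ ╷ └─┤ │ │ └─┬─────╴ │
│↓│↑│   │ │ │   │       │
│ ╵ ├─╴ │ └─┼─╴ │ ┌───┐ │
│↳ ↑│   │   │   │ │   │ │
│ ┌─┘ ┌─┴─╴ │ ╶─┤ │ ╷ └─┤
│ │   │     │   │ │ │   │
│ │ ┌─┘ ┌─┬─┘ ╷ │ │ └─┐ │
│ │ │   │ │   │ │ │   │ │
│ │ │ ┌─┘ ╵ ┌─┘ │ │ ┌─┘ │
│ │ │ │     │   │ │ │   │
├─┘ │ ├───┐ │ ╷ │ ╵ │ ╶─┤
│   │ │   │ │ │ │   │   │
│ ╶─┘ ╵ ╷ └─┘ │ └───┴───┤
│       │     │         │
└───────┴─────┴─────────┘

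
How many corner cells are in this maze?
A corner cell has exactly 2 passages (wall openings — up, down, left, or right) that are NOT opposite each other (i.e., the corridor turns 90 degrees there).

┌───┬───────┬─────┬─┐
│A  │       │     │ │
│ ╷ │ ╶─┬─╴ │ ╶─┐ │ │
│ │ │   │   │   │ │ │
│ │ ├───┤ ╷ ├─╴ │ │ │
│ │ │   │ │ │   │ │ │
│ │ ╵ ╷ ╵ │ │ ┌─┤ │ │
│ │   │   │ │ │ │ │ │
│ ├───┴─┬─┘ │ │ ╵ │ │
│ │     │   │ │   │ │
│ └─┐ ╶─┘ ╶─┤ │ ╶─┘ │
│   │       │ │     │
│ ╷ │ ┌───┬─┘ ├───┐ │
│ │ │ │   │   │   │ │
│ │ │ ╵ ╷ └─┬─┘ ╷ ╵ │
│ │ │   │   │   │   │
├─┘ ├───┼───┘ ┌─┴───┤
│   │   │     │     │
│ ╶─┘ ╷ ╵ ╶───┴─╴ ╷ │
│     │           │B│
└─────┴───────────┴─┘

Counting corner cells (2 non-opposite passages):
Total corners: 46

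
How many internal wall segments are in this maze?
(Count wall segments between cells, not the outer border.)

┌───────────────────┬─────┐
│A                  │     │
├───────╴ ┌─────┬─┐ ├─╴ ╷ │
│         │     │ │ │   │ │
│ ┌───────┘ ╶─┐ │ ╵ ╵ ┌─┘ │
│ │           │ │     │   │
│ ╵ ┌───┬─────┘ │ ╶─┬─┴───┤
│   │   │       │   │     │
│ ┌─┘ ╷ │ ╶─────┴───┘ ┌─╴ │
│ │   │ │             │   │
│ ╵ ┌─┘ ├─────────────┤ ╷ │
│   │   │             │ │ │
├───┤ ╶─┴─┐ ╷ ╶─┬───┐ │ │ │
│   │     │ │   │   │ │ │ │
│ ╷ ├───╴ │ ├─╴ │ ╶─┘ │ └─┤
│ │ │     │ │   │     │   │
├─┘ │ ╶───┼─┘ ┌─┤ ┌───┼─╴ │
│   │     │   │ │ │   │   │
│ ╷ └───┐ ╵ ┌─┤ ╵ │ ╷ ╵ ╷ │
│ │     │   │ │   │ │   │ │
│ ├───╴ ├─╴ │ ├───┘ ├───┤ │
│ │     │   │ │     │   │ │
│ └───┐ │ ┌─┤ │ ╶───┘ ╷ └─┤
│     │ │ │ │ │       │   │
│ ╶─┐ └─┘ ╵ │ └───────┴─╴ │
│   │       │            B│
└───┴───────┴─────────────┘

Counting internal wall segments:
Total internal walls: 144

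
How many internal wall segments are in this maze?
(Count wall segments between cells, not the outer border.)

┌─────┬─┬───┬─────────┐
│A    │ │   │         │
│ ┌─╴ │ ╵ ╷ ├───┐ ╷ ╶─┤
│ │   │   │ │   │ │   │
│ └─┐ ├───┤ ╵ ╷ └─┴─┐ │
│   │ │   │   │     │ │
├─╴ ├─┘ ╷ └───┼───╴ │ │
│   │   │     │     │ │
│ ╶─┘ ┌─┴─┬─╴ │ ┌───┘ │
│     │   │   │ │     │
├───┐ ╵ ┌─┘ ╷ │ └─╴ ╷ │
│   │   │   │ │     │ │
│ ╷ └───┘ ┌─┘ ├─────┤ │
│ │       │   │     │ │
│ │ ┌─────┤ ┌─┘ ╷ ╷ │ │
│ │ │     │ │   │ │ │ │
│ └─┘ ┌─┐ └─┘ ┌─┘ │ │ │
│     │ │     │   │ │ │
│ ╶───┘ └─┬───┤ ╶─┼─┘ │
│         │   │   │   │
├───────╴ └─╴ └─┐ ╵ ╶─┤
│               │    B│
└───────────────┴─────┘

Counting internal wall segments:
Total internal walls: 100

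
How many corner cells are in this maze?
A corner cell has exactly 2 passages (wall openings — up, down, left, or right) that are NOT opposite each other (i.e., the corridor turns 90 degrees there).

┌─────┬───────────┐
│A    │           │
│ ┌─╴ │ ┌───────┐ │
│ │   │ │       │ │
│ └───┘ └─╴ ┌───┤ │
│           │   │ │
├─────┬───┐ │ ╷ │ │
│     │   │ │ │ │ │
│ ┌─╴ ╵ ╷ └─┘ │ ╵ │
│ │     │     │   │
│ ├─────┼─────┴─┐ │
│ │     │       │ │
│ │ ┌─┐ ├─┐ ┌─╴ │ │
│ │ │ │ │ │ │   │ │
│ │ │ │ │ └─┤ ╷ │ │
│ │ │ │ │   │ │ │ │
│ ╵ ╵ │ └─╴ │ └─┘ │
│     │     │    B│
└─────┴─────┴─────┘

Counting corner cells (2 non-opposite passages):
Total corners: 28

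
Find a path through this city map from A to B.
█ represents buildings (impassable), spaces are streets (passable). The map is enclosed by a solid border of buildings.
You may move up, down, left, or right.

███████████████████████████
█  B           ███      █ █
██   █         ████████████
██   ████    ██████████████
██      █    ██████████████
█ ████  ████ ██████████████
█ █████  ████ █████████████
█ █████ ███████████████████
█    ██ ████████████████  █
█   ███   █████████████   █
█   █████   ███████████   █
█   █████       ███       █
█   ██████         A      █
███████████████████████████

Finding the shortest path from A to B:
Movement: cardinal only
Path length: 27 steps
Directions: left → left → left → left → up → left → left → left → left → up → left → left → up → left → left → up → up → up → up → up → left → left → left → up → up → up → left

Solution:

███████████████████████████
█  B↰          ███      █ █
██  ↑█         ████████████
██  ↑████    ██████████████
██  ↑←←↰█    ██████████████
█ ████ ↑████ ██████████████
█ █████↑ ████ █████████████
█ █████↑███████████████████
█    ██↑████████████████  █
█   ███↑←↰█████████████   █
█   █████↑←↰███████████   █
█   █████  ↑←←←↰███       █
█   ██████     ↑←←←A      █
███████████████████████████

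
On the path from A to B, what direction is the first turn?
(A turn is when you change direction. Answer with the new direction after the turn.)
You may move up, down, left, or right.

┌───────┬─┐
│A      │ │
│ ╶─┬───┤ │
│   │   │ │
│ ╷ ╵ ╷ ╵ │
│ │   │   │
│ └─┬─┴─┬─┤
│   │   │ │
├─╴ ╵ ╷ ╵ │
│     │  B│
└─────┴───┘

Directions: down, down, down, right, down, right, up, right, down, right
First turn direction: right

Solution:

┌───────┬─┐
│A      │ │
│ ╶─┬───┤ │
│↓  │   │ │
│ ╷ ╵ ╷ ╵ │
│↓│   │   │
│ └─┬─┴─┬─┤
│↳ ↓│↱ ↓│ │
├─╴ ╵ ╷ ╵ │
│  ↳ ↑│↳ B│
└─────┴───┘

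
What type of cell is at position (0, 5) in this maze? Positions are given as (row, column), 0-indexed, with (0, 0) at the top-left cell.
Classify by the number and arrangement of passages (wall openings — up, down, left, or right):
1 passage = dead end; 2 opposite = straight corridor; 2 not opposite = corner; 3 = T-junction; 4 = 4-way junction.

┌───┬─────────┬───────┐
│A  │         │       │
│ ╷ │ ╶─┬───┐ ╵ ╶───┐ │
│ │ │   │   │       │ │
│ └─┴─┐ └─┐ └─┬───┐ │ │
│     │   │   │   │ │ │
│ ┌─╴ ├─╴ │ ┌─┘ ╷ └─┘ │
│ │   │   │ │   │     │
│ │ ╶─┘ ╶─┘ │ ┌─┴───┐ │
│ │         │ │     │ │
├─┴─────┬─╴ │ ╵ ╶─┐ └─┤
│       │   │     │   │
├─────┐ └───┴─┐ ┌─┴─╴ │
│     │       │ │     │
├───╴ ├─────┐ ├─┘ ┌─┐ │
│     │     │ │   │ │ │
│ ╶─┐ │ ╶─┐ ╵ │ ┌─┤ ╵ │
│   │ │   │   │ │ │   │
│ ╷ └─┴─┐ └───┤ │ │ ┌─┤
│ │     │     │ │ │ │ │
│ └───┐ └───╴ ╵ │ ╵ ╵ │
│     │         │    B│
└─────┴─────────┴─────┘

Checking cell at (0, 5):
Number of passages: 2
Cell type: straight corridor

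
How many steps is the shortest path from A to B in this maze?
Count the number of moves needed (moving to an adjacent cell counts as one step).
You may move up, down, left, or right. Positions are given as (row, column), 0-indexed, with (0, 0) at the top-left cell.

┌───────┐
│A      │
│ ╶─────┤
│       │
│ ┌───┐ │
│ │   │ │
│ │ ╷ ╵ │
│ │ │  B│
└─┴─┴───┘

Using BFS to find shortest path:
Start: (0, 0), End: (3, 3)
Path found:
(0,0) → (1,0) → (1,1) → (1,2) → (1,3) → (2,3) → (3,3)
Number of steps: 6

Solution:

┌───────┐
│A      │
│ ╶─────┤
│↳ → → ↓│
│ ┌───┐ │
│ │   │↓│
│ │ ╷ ╵ │
│ │ │  B│
└─┴─┴───┘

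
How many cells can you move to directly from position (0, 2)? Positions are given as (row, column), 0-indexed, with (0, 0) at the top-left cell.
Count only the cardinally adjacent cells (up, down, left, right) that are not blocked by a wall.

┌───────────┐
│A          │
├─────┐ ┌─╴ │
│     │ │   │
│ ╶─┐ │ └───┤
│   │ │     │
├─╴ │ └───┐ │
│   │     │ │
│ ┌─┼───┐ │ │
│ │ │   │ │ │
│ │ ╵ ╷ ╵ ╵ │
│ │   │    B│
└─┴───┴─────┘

Checking passable neighbors of (0, 2):
Neighbors: (0, 1), (0, 3)
Count: 2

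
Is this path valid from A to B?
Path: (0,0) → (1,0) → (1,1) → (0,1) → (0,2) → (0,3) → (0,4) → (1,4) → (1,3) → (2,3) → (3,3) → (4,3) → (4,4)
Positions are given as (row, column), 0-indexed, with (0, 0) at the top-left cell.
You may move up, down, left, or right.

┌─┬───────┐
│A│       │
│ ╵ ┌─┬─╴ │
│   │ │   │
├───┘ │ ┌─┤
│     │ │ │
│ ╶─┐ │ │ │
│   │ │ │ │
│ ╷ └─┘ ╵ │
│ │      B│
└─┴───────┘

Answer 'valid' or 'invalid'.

Checking path validity:
Result: All consecutive moves are passable.

valid

Correct solution:

┌─┬───────┐
│A│↱ → → ↓│
│ ╵ ┌─┬─╴ │
│↳ ↑│ │↓ ↲│
├───┘ │ ┌─┤
│     │↓│ │
│ ╶─┐ │ │ │
│   │ │↓│ │
│ ╷ └─┘ ╵ │
│ │    ↳ B│
└─┴───────┘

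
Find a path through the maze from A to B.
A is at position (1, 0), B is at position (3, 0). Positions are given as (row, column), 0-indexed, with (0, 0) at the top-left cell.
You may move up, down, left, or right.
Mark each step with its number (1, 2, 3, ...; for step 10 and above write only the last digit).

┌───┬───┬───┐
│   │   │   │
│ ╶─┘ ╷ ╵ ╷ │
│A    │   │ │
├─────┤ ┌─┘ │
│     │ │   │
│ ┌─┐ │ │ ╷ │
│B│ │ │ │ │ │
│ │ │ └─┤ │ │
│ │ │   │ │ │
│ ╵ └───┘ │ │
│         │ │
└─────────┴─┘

Finding the shortest path from (1, 0) to (3, 0):
Path length: 20 steps
Directions: right → right → up → right → down → right → up → right → down → down → left → down → down → down → left → left → left → left → up → up

Solution:

┌───┬───┬───┐
│   │3 4│7 8│
│ ╶─┘ ╷ ╵ ╷ │
│A 1 2│5 6│9│
├─────┤ ┌─┘ │
│     │ │1 0│
│ ┌─┐ │ │ ╷ │
│B│ │ │ │2│ │
│ │ │ └─┤ │ │
│9│ │   │3│ │
│ ╵ └───┘ │ │
│8 7 6 5 4│ │
└─────────┴─┘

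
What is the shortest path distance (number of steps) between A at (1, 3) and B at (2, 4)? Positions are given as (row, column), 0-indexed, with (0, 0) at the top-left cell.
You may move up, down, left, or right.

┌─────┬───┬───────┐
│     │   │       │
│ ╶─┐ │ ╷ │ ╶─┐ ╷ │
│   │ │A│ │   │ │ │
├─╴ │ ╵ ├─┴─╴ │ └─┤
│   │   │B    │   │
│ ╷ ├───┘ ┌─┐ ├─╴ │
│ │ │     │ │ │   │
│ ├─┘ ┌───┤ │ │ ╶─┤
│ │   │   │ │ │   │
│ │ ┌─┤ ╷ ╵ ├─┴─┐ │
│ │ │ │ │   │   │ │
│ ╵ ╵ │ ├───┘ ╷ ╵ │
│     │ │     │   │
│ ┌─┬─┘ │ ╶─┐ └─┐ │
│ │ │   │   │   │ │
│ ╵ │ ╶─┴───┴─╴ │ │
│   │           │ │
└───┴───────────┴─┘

Finding path from (1, 3) to (2, 4):
Path: (1,3) → (2,3) → (2,2) → (1,2) → (0,2) → (0,1) → (0,0) → (1,0) → (1,1) → (2,1) → (2,0) → (3,0) → (4,0) → (5,0) → (6,0) → (6,1) → (5,1) → (4,1) → (4,2) → (3,2) → (3,3) → (3,4) → (2,4)
Distance: 22 steps

Solution:

┌─────┬───┬───────┐
│↓ ← ↰│   │       │
│ ╶─┐ │ ╷ │ ╶─┐ ╷ │
│↳ ↓│↑│A│ │   │ │ │
├─╴ │ ╵ ├─┴─╴ │ └─┤
│↓ ↲│↑ ↲│B    │   │
│ ╷ ├───┘ ┌─┐ ├─╴ │
│↓│ │↱ → ↑│ │ │   │
│ ├─┘ ┌───┤ │ │ ╶─┤
│↓│↱ ↑│   │ │ │   │
│ │ ┌─┤ ╷ ╵ ├─┴─┐ │
│↓│↑│ │ │   │   │ │
│ ╵ ╵ │ ├───┘ ╷ ╵ │
│↳ ↑  │ │     │   │
│ ┌─┬─┘ │ ╶─┐ └─┐ │
│ │ │   │   │   │ │
│ ╵ │ ╶─┴───┴─╴ │ │
│   │           │ │
└───┴───────────┴─┘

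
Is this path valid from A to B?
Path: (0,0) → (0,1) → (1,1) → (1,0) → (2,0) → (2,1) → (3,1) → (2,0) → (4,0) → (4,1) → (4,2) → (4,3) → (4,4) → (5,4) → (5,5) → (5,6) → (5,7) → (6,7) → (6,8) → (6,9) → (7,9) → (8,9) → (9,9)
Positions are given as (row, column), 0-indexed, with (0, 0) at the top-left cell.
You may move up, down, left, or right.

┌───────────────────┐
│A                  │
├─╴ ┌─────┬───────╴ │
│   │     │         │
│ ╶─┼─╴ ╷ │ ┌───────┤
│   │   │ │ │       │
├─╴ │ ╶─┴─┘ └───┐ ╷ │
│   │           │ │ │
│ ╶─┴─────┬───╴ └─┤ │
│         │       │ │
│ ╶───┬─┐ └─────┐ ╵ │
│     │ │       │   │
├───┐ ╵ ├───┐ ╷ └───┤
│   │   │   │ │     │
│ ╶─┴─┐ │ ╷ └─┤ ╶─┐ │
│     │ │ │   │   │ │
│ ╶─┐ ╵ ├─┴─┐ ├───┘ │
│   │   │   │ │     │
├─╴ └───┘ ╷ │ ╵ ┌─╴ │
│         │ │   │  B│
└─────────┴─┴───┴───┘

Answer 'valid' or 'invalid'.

Checking path validity:
Result: Invalid move at step 7: cannot move from (3, 1) to (2, 0).

invalid

Correct solution:

┌───────────────────┐
│A ↓                │
├─╴ ┌─────┬───────╴ │
│↓ ↲│     │         │
│ ╶─┼─╴ ╷ │ ┌───────┤
│↳ ↓│   │ │ │       │
├─╴ │ ╶─┴─┘ └───┐ ╷ │
│↓ ↲│           │ │ │
│ ╶─┴─────┬───╴ └─┤ │
│↳ → → → ↓│       │ │
│ ╶───┬─┐ └─────┐ ╵ │
│     │ │↳ → → ↓│   │
├───┐ ╵ ├───┐ ╷ └───┤
│   │   │   │ │↳ → ↓│
│ ╶─┴─┐ │ ╷ └─┤ ╶─┐ │
│     │ │ │   │   │↓│
│ ╶─┐ ╵ ├─┴─┐ ├───┘ │
│   │   │   │ │    ↓│
├─╴ └───┘ ╷ │ ╵ ┌─╴ │
│         │ │   │  B│
└─────────┴─┴───┴───┘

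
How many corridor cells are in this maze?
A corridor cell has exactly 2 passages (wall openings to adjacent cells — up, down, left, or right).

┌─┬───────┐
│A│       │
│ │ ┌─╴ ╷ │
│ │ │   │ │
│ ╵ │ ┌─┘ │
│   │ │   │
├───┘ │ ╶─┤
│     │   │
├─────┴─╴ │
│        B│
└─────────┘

Counting cells with exactly 2 passages:
Total corridor cells: 21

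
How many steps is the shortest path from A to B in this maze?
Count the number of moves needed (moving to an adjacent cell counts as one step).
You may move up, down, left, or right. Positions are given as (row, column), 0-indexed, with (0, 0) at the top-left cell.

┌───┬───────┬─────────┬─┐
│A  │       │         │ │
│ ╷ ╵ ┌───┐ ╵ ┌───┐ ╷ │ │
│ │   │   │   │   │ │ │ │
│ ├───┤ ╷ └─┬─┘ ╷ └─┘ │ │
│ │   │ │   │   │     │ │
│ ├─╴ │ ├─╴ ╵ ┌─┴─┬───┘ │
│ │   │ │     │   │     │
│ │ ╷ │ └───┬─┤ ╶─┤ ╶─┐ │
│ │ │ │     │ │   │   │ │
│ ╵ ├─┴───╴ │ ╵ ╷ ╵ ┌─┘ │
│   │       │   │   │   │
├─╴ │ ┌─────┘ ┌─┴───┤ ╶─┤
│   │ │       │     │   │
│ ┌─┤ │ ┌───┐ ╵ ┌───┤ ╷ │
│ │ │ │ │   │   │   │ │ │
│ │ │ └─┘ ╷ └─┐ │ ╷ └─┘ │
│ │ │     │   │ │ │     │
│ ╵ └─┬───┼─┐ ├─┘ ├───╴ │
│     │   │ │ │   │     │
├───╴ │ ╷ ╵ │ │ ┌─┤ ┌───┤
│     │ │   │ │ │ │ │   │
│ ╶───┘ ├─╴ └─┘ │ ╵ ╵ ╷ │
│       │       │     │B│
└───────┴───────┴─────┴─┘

Using BFS to find shortest path:
Start: (0, 0), End: (11, 11)
Path found:
(0,0) → (1,0) → (2,0) → (3,0) → (4,0) → (5,0) → (5,1) → (6,1) → (6,0) → (7,0) → (8,0) → (9,0) → (9,1) → (9,2) → (10,2) → (10,1) → (10,0) → (11,0) → (11,1) → (11,2) → (11,3) → (10,3) → (9,3) → (9,4) → (10,4) → (10,5) → (11,5) → (11,6) → (11,7) → (10,7) → (9,7) → (9,8) → (8,8) → (7,8) → (7,9) → (8,9) → (8,10) → (8,11) → (9,11) → (9,10) → (9,9) → (10,9) → (11,9) → (11,10) → (10,10) → (10,11) → (11,11)
Number of steps: 46

Solution:

┌───┬───────┬─────────┬─┐
│A  │       │         │ │
│ ╷ ╵ ┌───┐ ╵ ┌───┐ ╷ │ │
│↓│   │   │   │   │ │ │ │
│ ├───┤ ╷ └─┬─┘ ╷ └─┘ │ │
│↓│   │ │   │   │     │ │
│ ├─╴ │ ├─╴ ╵ ┌─┴─┬───┘ │
│↓│   │ │     │   │     │
│ │ ╷ │ └───┬─┤ ╶─┤ ╶─┐ │
│↓│ │ │     │ │   │   │ │
│ ╵ ├─┴───╴ │ ╵ ╷ ╵ ┌─┘ │
│↳ ↓│       │   │   │   │
├─╴ │ ┌─────┘ ┌─┴───┤ ╶─┤
│↓ ↲│ │       │     │   │
│ ┌─┤ │ ┌───┐ ╵ ┌───┤ ╷ │
│↓│ │ │ │   │   │↱ ↓│ │ │
│ │ │ └─┘ ╷ └─┐ │ ╷ └─┘ │
│↓│ │     │   │ │↑│↳ → ↓│
│ ╵ └─┬───┼─┐ ├─┘ ├───╴ │
│↳ → ↓│↱ ↓│ │ │↱ ↑│↓ ← ↲│
├───╴ │ ╷ ╵ │ │ ┌─┤ ┌───┤
│↓ ← ↲│↑│↳ ↓│ │↑│ │↓│↱ ↓│
│ ╶───┘ ├─╴ └─┘ │ ╵ ╵ ╷ │
│↳ → → ↑│  ↳ → ↑│  ↳ ↑│B│
└───────┴───────┴─────┴─┘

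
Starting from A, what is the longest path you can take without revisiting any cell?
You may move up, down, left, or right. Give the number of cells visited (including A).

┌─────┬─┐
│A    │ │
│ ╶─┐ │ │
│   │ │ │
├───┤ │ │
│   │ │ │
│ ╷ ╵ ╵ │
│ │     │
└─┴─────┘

Finding longest simple path using DFS:
Start: (0, 0)
Longest path visits 10 cells
Path: A → right → right → down → down → down → left → up → left → down

Solution:

┌─────┬─┐
│A → ↓│ │
│ ╶─┐ │ │
│   │↓│ │
├───┤ │ │
│↓ ↰│↓│ │
│ ╷ ╵ ╵ │
│B│↑ ↲  │
└─┴─────┘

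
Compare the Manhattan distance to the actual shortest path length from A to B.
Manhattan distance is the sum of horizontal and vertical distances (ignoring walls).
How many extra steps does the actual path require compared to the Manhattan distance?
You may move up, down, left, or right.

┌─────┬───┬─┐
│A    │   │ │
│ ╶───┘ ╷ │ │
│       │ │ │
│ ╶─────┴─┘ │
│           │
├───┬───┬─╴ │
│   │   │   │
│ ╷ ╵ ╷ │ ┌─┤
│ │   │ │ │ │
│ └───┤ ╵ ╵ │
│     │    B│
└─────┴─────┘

Manhattan distance: |5 - 0| + |5 - 0| = 10
Actual path length: 12
Extra steps: 12 - 10 = 2

Solution:

┌─────┬───┬─┐
│A    │   │ │
│ ╶───┘ ╷ │ │
│↓      │ │ │
│ ╶─────┴─┘ │
│↳ → → → → ↓│
├───┬───┬─╴ │
│   │   │↓ ↲│
│ ╷ ╵ ╷ │ ┌─┤
│ │   │ │↓│ │
│ └───┤ ╵ ╵ │
│     │  ↳ B│
└─────┴─────┘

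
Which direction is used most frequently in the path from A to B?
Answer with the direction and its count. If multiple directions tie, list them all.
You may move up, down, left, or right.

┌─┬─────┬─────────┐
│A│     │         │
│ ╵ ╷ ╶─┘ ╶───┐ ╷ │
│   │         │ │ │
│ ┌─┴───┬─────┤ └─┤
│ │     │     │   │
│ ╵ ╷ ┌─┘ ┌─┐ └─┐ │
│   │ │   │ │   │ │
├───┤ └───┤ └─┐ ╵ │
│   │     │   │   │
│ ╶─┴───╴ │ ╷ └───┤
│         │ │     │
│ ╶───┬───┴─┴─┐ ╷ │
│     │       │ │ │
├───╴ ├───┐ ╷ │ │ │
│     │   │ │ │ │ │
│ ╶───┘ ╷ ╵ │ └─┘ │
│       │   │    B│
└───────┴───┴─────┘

Directions: down, down, down, right, up, right, down, down, right, right, down, left, left, left, left, down, right, right, down, left, left, down, right, right, right, up, right, down, right, up, up, right, down, down, right, right
Counts: {'down': 12, 'right': 14, 'up': 4, 'left': 6}
Most common: right (14 times)

Solution:

┌─┬─────┬─────────┐
│A│     │         │
│ ╵ ╷ ╶─┘ ╶───┐ ╷ │
│↓  │         │ │ │
│ ┌─┴───┬─────┤ └─┤
│↓│↱ ↓  │     │   │
│ ╵ ╷ ┌─┘ ┌─┐ └─┐ │
│↳ ↑│↓│   │ │   │ │
├───┤ └───┤ └─┐ ╵ │
│   │↳ → ↓│   │   │
│ ╶─┴───╴ │ ╷ └───┤
│↓ ← ← ← ↲│ │     │
│ ╶───┬───┴─┴─┐ ╷ │
│↳ → ↓│    ↱ ↓│ │ │
├───╴ ├───┐ ╷ │ │ │
│↓ ← ↲│↱ ↓│↑│↓│ │ │
│ ╶───┘ ╷ ╵ │ └─┘ │
│↳ → → ↑│↳ ↑│↳ → B│
└───────┴───┴─────┘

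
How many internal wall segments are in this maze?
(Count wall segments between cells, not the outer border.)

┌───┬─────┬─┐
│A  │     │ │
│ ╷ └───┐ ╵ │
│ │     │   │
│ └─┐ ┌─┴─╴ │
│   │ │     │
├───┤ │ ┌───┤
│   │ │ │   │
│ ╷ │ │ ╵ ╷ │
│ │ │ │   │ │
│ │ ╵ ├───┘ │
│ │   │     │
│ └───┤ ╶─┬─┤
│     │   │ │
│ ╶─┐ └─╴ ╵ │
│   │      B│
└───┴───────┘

Counting internal wall segments:
Total internal walls: 35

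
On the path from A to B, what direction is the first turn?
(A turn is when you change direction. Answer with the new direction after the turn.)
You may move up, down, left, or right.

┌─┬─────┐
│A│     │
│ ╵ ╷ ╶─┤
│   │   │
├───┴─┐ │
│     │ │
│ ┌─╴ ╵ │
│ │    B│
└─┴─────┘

Directions: down, right, up, right, down, right, down, down
First turn direction: right

Solution:

┌─┬─────┐
│A│↱ ↓  │
│ ╵ ╷ ╶─┤
│↳ ↑│↳ ↓│
├───┴─┐ │
│     │↓│
│ ┌─╴ ╵ │
│ │    B│
└─┴─────┘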